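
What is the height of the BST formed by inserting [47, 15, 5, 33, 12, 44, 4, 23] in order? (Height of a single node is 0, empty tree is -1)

Insertion order: [47, 15, 5, 33, 12, 44, 4, 23]
Tree (level-order array): [47, 15, None, 5, 33, 4, 12, 23, 44]
Compute height bottom-up (empty subtree = -1):
  height(4) = 1 + max(-1, -1) = 0
  height(12) = 1 + max(-1, -1) = 0
  height(5) = 1 + max(0, 0) = 1
  height(23) = 1 + max(-1, -1) = 0
  height(44) = 1 + max(-1, -1) = 0
  height(33) = 1 + max(0, 0) = 1
  height(15) = 1 + max(1, 1) = 2
  height(47) = 1 + max(2, -1) = 3
Height = 3


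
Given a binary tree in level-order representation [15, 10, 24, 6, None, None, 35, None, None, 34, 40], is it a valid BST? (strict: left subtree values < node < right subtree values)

Level-order array: [15, 10, 24, 6, None, None, 35, None, None, 34, 40]
Validate using subtree bounds (lo, hi): at each node, require lo < value < hi,
then recurse left with hi=value and right with lo=value.
Preorder trace (stopping at first violation):
  at node 15 with bounds (-inf, +inf): OK
  at node 10 with bounds (-inf, 15): OK
  at node 6 with bounds (-inf, 10): OK
  at node 24 with bounds (15, +inf): OK
  at node 35 with bounds (24, +inf): OK
  at node 34 with bounds (24, 35): OK
  at node 40 with bounds (35, +inf): OK
No violation found at any node.
Result: Valid BST


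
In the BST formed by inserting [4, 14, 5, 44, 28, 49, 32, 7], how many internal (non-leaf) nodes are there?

Tree built from: [4, 14, 5, 44, 28, 49, 32, 7]
Tree (level-order array): [4, None, 14, 5, 44, None, 7, 28, 49, None, None, None, 32]
Rule: An internal node has at least one child.
Per-node child counts:
  node 4: 1 child(ren)
  node 14: 2 child(ren)
  node 5: 1 child(ren)
  node 7: 0 child(ren)
  node 44: 2 child(ren)
  node 28: 1 child(ren)
  node 32: 0 child(ren)
  node 49: 0 child(ren)
Matching nodes: [4, 14, 5, 44, 28]
Count of internal (non-leaf) nodes: 5


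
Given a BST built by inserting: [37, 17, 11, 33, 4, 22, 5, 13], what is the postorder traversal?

Tree insertion order: [37, 17, 11, 33, 4, 22, 5, 13]
Tree (level-order array): [37, 17, None, 11, 33, 4, 13, 22, None, None, 5]
Postorder traversal: [5, 4, 13, 11, 22, 33, 17, 37]


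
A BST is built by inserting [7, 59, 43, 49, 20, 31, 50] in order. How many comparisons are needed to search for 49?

Search path for 49: 7 -> 59 -> 43 -> 49
Found: True
Comparisons: 4


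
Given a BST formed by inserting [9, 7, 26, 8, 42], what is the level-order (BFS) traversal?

Tree insertion order: [9, 7, 26, 8, 42]
Tree (level-order array): [9, 7, 26, None, 8, None, 42]
BFS from the root, enqueuing left then right child of each popped node:
  queue [9] -> pop 9, enqueue [7, 26], visited so far: [9]
  queue [7, 26] -> pop 7, enqueue [8], visited so far: [9, 7]
  queue [26, 8] -> pop 26, enqueue [42], visited so far: [9, 7, 26]
  queue [8, 42] -> pop 8, enqueue [none], visited so far: [9, 7, 26, 8]
  queue [42] -> pop 42, enqueue [none], visited so far: [9, 7, 26, 8, 42]
Result: [9, 7, 26, 8, 42]


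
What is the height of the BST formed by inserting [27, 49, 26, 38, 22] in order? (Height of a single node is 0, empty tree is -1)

Insertion order: [27, 49, 26, 38, 22]
Tree (level-order array): [27, 26, 49, 22, None, 38]
Compute height bottom-up (empty subtree = -1):
  height(22) = 1 + max(-1, -1) = 0
  height(26) = 1 + max(0, -1) = 1
  height(38) = 1 + max(-1, -1) = 0
  height(49) = 1 + max(0, -1) = 1
  height(27) = 1 + max(1, 1) = 2
Height = 2


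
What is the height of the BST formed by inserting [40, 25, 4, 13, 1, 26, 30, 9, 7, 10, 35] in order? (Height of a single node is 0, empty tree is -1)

Insertion order: [40, 25, 4, 13, 1, 26, 30, 9, 7, 10, 35]
Tree (level-order array): [40, 25, None, 4, 26, 1, 13, None, 30, None, None, 9, None, None, 35, 7, 10]
Compute height bottom-up (empty subtree = -1):
  height(1) = 1 + max(-1, -1) = 0
  height(7) = 1 + max(-1, -1) = 0
  height(10) = 1 + max(-1, -1) = 0
  height(9) = 1 + max(0, 0) = 1
  height(13) = 1 + max(1, -1) = 2
  height(4) = 1 + max(0, 2) = 3
  height(35) = 1 + max(-1, -1) = 0
  height(30) = 1 + max(-1, 0) = 1
  height(26) = 1 + max(-1, 1) = 2
  height(25) = 1 + max(3, 2) = 4
  height(40) = 1 + max(4, -1) = 5
Height = 5


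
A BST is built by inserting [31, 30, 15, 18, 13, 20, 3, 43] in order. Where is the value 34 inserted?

Starting tree (level order): [31, 30, 43, 15, None, None, None, 13, 18, 3, None, None, 20]
Insertion path: 31 -> 43
Result: insert 34 as left child of 43
Final tree (level order): [31, 30, 43, 15, None, 34, None, 13, 18, None, None, 3, None, None, 20]


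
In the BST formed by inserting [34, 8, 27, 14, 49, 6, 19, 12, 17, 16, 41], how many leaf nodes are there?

Tree built from: [34, 8, 27, 14, 49, 6, 19, 12, 17, 16, 41]
Tree (level-order array): [34, 8, 49, 6, 27, 41, None, None, None, 14, None, None, None, 12, 19, None, None, 17, None, 16]
Rule: A leaf has 0 children.
Per-node child counts:
  node 34: 2 child(ren)
  node 8: 2 child(ren)
  node 6: 0 child(ren)
  node 27: 1 child(ren)
  node 14: 2 child(ren)
  node 12: 0 child(ren)
  node 19: 1 child(ren)
  node 17: 1 child(ren)
  node 16: 0 child(ren)
  node 49: 1 child(ren)
  node 41: 0 child(ren)
Matching nodes: [6, 12, 16, 41]
Count of leaf nodes: 4


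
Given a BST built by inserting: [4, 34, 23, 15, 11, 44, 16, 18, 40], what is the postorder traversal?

Tree insertion order: [4, 34, 23, 15, 11, 44, 16, 18, 40]
Tree (level-order array): [4, None, 34, 23, 44, 15, None, 40, None, 11, 16, None, None, None, None, None, 18]
Postorder traversal: [11, 18, 16, 15, 23, 40, 44, 34, 4]


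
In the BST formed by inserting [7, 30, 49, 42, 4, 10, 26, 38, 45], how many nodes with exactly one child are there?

Tree built from: [7, 30, 49, 42, 4, 10, 26, 38, 45]
Tree (level-order array): [7, 4, 30, None, None, 10, 49, None, 26, 42, None, None, None, 38, 45]
Rule: These are nodes with exactly 1 non-null child.
Per-node child counts:
  node 7: 2 child(ren)
  node 4: 0 child(ren)
  node 30: 2 child(ren)
  node 10: 1 child(ren)
  node 26: 0 child(ren)
  node 49: 1 child(ren)
  node 42: 2 child(ren)
  node 38: 0 child(ren)
  node 45: 0 child(ren)
Matching nodes: [10, 49]
Count of nodes with exactly one child: 2


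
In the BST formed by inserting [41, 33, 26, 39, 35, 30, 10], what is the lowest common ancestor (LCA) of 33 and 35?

Tree insertion order: [41, 33, 26, 39, 35, 30, 10]
Tree (level-order array): [41, 33, None, 26, 39, 10, 30, 35]
In a BST, the LCA of p=33, q=35 is the first node v on the
root-to-leaf path with p <= v <= q (go left if both < v, right if both > v).
Walk from root:
  at 41: both 33 and 35 < 41, go left
  at 33: 33 <= 33 <= 35, this is the LCA
LCA = 33


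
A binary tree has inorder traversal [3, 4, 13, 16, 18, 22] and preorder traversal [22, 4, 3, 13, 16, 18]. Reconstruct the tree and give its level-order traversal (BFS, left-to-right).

Inorder:  [3, 4, 13, 16, 18, 22]
Preorder: [22, 4, 3, 13, 16, 18]
Algorithm: preorder visits root first, so consume preorder in order;
for each root, split the current inorder slice at that value into
left-subtree inorder and right-subtree inorder, then recurse.
Recursive splits:
  root=22; inorder splits into left=[3, 4, 13, 16, 18], right=[]
  root=4; inorder splits into left=[3], right=[13, 16, 18]
  root=3; inorder splits into left=[], right=[]
  root=13; inorder splits into left=[], right=[16, 18]
  root=16; inorder splits into left=[], right=[18]
  root=18; inorder splits into left=[], right=[]
Reconstructed level-order: [22, 4, 3, 13, 16, 18]


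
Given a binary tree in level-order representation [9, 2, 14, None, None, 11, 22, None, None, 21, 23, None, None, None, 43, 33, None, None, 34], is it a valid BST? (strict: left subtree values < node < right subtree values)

Level-order array: [9, 2, 14, None, None, 11, 22, None, None, 21, 23, None, None, None, 43, 33, None, None, 34]
Validate using subtree bounds (lo, hi): at each node, require lo < value < hi,
then recurse left with hi=value and right with lo=value.
Preorder trace (stopping at first violation):
  at node 9 with bounds (-inf, +inf): OK
  at node 2 with bounds (-inf, 9): OK
  at node 14 with bounds (9, +inf): OK
  at node 11 with bounds (9, 14): OK
  at node 22 with bounds (14, +inf): OK
  at node 21 with bounds (14, 22): OK
  at node 23 with bounds (22, +inf): OK
  at node 43 with bounds (23, +inf): OK
  at node 33 with bounds (23, 43): OK
  at node 34 with bounds (33, 43): OK
No violation found at any node.
Result: Valid BST


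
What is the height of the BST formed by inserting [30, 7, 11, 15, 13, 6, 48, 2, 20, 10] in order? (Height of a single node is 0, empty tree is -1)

Insertion order: [30, 7, 11, 15, 13, 6, 48, 2, 20, 10]
Tree (level-order array): [30, 7, 48, 6, 11, None, None, 2, None, 10, 15, None, None, None, None, 13, 20]
Compute height bottom-up (empty subtree = -1):
  height(2) = 1 + max(-1, -1) = 0
  height(6) = 1 + max(0, -1) = 1
  height(10) = 1 + max(-1, -1) = 0
  height(13) = 1 + max(-1, -1) = 0
  height(20) = 1 + max(-1, -1) = 0
  height(15) = 1 + max(0, 0) = 1
  height(11) = 1 + max(0, 1) = 2
  height(7) = 1 + max(1, 2) = 3
  height(48) = 1 + max(-1, -1) = 0
  height(30) = 1 + max(3, 0) = 4
Height = 4


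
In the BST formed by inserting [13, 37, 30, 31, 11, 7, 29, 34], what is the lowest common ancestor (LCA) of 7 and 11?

Tree insertion order: [13, 37, 30, 31, 11, 7, 29, 34]
Tree (level-order array): [13, 11, 37, 7, None, 30, None, None, None, 29, 31, None, None, None, 34]
In a BST, the LCA of p=7, q=11 is the first node v on the
root-to-leaf path with p <= v <= q (go left if both < v, right if both > v).
Walk from root:
  at 13: both 7 and 11 < 13, go left
  at 11: 7 <= 11 <= 11, this is the LCA
LCA = 11


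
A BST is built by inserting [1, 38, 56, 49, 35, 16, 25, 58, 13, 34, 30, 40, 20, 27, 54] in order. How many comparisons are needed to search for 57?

Search path for 57: 1 -> 38 -> 56 -> 58
Found: False
Comparisons: 4


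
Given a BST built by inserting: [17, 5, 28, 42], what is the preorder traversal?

Tree insertion order: [17, 5, 28, 42]
Tree (level-order array): [17, 5, 28, None, None, None, 42]
Preorder traversal: [17, 5, 28, 42]


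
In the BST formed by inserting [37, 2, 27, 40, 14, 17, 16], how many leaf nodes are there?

Tree built from: [37, 2, 27, 40, 14, 17, 16]
Tree (level-order array): [37, 2, 40, None, 27, None, None, 14, None, None, 17, 16]
Rule: A leaf has 0 children.
Per-node child counts:
  node 37: 2 child(ren)
  node 2: 1 child(ren)
  node 27: 1 child(ren)
  node 14: 1 child(ren)
  node 17: 1 child(ren)
  node 16: 0 child(ren)
  node 40: 0 child(ren)
Matching nodes: [16, 40]
Count of leaf nodes: 2


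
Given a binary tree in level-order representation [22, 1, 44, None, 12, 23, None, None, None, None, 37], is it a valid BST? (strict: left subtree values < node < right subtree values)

Level-order array: [22, 1, 44, None, 12, 23, None, None, None, None, 37]
Validate using subtree bounds (lo, hi): at each node, require lo < value < hi,
then recurse left with hi=value and right with lo=value.
Preorder trace (stopping at first violation):
  at node 22 with bounds (-inf, +inf): OK
  at node 1 with bounds (-inf, 22): OK
  at node 12 with bounds (1, 22): OK
  at node 44 with bounds (22, +inf): OK
  at node 23 with bounds (22, 44): OK
  at node 37 with bounds (23, 44): OK
No violation found at any node.
Result: Valid BST


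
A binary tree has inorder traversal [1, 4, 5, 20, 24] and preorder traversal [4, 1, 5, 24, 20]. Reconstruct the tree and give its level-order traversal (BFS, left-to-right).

Inorder:  [1, 4, 5, 20, 24]
Preorder: [4, 1, 5, 24, 20]
Algorithm: preorder visits root first, so consume preorder in order;
for each root, split the current inorder slice at that value into
left-subtree inorder and right-subtree inorder, then recurse.
Recursive splits:
  root=4; inorder splits into left=[1], right=[5, 20, 24]
  root=1; inorder splits into left=[], right=[]
  root=5; inorder splits into left=[], right=[20, 24]
  root=24; inorder splits into left=[20], right=[]
  root=20; inorder splits into left=[], right=[]
Reconstructed level-order: [4, 1, 5, 24, 20]


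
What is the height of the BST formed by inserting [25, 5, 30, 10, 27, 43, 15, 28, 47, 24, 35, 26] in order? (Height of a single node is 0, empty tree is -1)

Insertion order: [25, 5, 30, 10, 27, 43, 15, 28, 47, 24, 35, 26]
Tree (level-order array): [25, 5, 30, None, 10, 27, 43, None, 15, 26, 28, 35, 47, None, 24]
Compute height bottom-up (empty subtree = -1):
  height(24) = 1 + max(-1, -1) = 0
  height(15) = 1 + max(-1, 0) = 1
  height(10) = 1 + max(-1, 1) = 2
  height(5) = 1 + max(-1, 2) = 3
  height(26) = 1 + max(-1, -1) = 0
  height(28) = 1 + max(-1, -1) = 0
  height(27) = 1 + max(0, 0) = 1
  height(35) = 1 + max(-1, -1) = 0
  height(47) = 1 + max(-1, -1) = 0
  height(43) = 1 + max(0, 0) = 1
  height(30) = 1 + max(1, 1) = 2
  height(25) = 1 + max(3, 2) = 4
Height = 4


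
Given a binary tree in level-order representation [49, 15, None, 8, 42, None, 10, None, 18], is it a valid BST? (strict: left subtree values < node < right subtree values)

Level-order array: [49, 15, None, 8, 42, None, 10, None, 18]
Validate using subtree bounds (lo, hi): at each node, require lo < value < hi,
then recurse left with hi=value and right with lo=value.
Preorder trace (stopping at first violation):
  at node 49 with bounds (-inf, +inf): OK
  at node 15 with bounds (-inf, 49): OK
  at node 8 with bounds (-inf, 15): OK
  at node 10 with bounds (8, 15): OK
  at node 42 with bounds (15, 49): OK
  at node 18 with bounds (42, 49): VIOLATION
Node 18 violates its bound: not (42 < 18 < 49).
Result: Not a valid BST


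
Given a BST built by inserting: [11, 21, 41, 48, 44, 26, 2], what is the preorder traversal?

Tree insertion order: [11, 21, 41, 48, 44, 26, 2]
Tree (level-order array): [11, 2, 21, None, None, None, 41, 26, 48, None, None, 44]
Preorder traversal: [11, 2, 21, 41, 26, 48, 44]


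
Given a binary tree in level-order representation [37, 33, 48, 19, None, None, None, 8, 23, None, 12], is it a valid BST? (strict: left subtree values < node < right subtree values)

Level-order array: [37, 33, 48, 19, None, None, None, 8, 23, None, 12]
Validate using subtree bounds (lo, hi): at each node, require lo < value < hi,
then recurse left with hi=value and right with lo=value.
Preorder trace (stopping at first violation):
  at node 37 with bounds (-inf, +inf): OK
  at node 33 with bounds (-inf, 37): OK
  at node 19 with bounds (-inf, 33): OK
  at node 8 with bounds (-inf, 19): OK
  at node 12 with bounds (8, 19): OK
  at node 23 with bounds (19, 33): OK
  at node 48 with bounds (37, +inf): OK
No violation found at any node.
Result: Valid BST


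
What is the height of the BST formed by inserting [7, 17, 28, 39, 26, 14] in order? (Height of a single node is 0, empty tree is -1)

Insertion order: [7, 17, 28, 39, 26, 14]
Tree (level-order array): [7, None, 17, 14, 28, None, None, 26, 39]
Compute height bottom-up (empty subtree = -1):
  height(14) = 1 + max(-1, -1) = 0
  height(26) = 1 + max(-1, -1) = 0
  height(39) = 1 + max(-1, -1) = 0
  height(28) = 1 + max(0, 0) = 1
  height(17) = 1 + max(0, 1) = 2
  height(7) = 1 + max(-1, 2) = 3
Height = 3


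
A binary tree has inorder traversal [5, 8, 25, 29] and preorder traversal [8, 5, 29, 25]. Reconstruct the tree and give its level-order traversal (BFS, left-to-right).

Inorder:  [5, 8, 25, 29]
Preorder: [8, 5, 29, 25]
Algorithm: preorder visits root first, so consume preorder in order;
for each root, split the current inorder slice at that value into
left-subtree inorder and right-subtree inorder, then recurse.
Recursive splits:
  root=8; inorder splits into left=[5], right=[25, 29]
  root=5; inorder splits into left=[], right=[]
  root=29; inorder splits into left=[25], right=[]
  root=25; inorder splits into left=[], right=[]
Reconstructed level-order: [8, 5, 29, 25]


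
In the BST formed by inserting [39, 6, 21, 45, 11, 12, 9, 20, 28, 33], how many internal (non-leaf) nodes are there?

Tree built from: [39, 6, 21, 45, 11, 12, 9, 20, 28, 33]
Tree (level-order array): [39, 6, 45, None, 21, None, None, 11, 28, 9, 12, None, 33, None, None, None, 20]
Rule: An internal node has at least one child.
Per-node child counts:
  node 39: 2 child(ren)
  node 6: 1 child(ren)
  node 21: 2 child(ren)
  node 11: 2 child(ren)
  node 9: 0 child(ren)
  node 12: 1 child(ren)
  node 20: 0 child(ren)
  node 28: 1 child(ren)
  node 33: 0 child(ren)
  node 45: 0 child(ren)
Matching nodes: [39, 6, 21, 11, 12, 28]
Count of internal (non-leaf) nodes: 6


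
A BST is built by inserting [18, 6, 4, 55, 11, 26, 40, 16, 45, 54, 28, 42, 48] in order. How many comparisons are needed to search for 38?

Search path for 38: 18 -> 55 -> 26 -> 40 -> 28
Found: False
Comparisons: 5


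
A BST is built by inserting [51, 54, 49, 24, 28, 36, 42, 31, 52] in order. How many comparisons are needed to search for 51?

Search path for 51: 51
Found: True
Comparisons: 1


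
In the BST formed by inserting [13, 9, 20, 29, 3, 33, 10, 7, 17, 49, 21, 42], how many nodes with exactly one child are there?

Tree built from: [13, 9, 20, 29, 3, 33, 10, 7, 17, 49, 21, 42]
Tree (level-order array): [13, 9, 20, 3, 10, 17, 29, None, 7, None, None, None, None, 21, 33, None, None, None, None, None, 49, 42]
Rule: These are nodes with exactly 1 non-null child.
Per-node child counts:
  node 13: 2 child(ren)
  node 9: 2 child(ren)
  node 3: 1 child(ren)
  node 7: 0 child(ren)
  node 10: 0 child(ren)
  node 20: 2 child(ren)
  node 17: 0 child(ren)
  node 29: 2 child(ren)
  node 21: 0 child(ren)
  node 33: 1 child(ren)
  node 49: 1 child(ren)
  node 42: 0 child(ren)
Matching nodes: [3, 33, 49]
Count of nodes with exactly one child: 3


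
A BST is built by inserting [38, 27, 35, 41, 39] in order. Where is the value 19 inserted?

Starting tree (level order): [38, 27, 41, None, 35, 39]
Insertion path: 38 -> 27
Result: insert 19 as left child of 27
Final tree (level order): [38, 27, 41, 19, 35, 39]


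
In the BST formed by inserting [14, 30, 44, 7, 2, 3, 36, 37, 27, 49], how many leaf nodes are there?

Tree built from: [14, 30, 44, 7, 2, 3, 36, 37, 27, 49]
Tree (level-order array): [14, 7, 30, 2, None, 27, 44, None, 3, None, None, 36, 49, None, None, None, 37]
Rule: A leaf has 0 children.
Per-node child counts:
  node 14: 2 child(ren)
  node 7: 1 child(ren)
  node 2: 1 child(ren)
  node 3: 0 child(ren)
  node 30: 2 child(ren)
  node 27: 0 child(ren)
  node 44: 2 child(ren)
  node 36: 1 child(ren)
  node 37: 0 child(ren)
  node 49: 0 child(ren)
Matching nodes: [3, 27, 37, 49]
Count of leaf nodes: 4


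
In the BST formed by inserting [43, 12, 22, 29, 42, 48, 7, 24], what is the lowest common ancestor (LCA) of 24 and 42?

Tree insertion order: [43, 12, 22, 29, 42, 48, 7, 24]
Tree (level-order array): [43, 12, 48, 7, 22, None, None, None, None, None, 29, 24, 42]
In a BST, the LCA of p=24, q=42 is the first node v on the
root-to-leaf path with p <= v <= q (go left if both < v, right if both > v).
Walk from root:
  at 43: both 24 and 42 < 43, go left
  at 12: both 24 and 42 > 12, go right
  at 22: both 24 and 42 > 22, go right
  at 29: 24 <= 29 <= 42, this is the LCA
LCA = 29


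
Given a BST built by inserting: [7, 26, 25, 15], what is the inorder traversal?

Tree insertion order: [7, 26, 25, 15]
Tree (level-order array): [7, None, 26, 25, None, 15]
Inorder traversal: [7, 15, 25, 26]


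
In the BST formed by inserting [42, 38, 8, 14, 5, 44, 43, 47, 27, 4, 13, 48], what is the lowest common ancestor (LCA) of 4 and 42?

Tree insertion order: [42, 38, 8, 14, 5, 44, 43, 47, 27, 4, 13, 48]
Tree (level-order array): [42, 38, 44, 8, None, 43, 47, 5, 14, None, None, None, 48, 4, None, 13, 27]
In a BST, the LCA of p=4, q=42 is the first node v on the
root-to-leaf path with p <= v <= q (go left if both < v, right if both > v).
Walk from root:
  at 42: 4 <= 42 <= 42, this is the LCA
LCA = 42


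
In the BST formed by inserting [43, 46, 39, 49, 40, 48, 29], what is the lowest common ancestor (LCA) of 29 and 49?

Tree insertion order: [43, 46, 39, 49, 40, 48, 29]
Tree (level-order array): [43, 39, 46, 29, 40, None, 49, None, None, None, None, 48]
In a BST, the LCA of p=29, q=49 is the first node v on the
root-to-leaf path with p <= v <= q (go left if both < v, right if both > v).
Walk from root:
  at 43: 29 <= 43 <= 49, this is the LCA
LCA = 43


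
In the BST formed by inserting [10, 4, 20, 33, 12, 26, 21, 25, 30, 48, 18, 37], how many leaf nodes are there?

Tree built from: [10, 4, 20, 33, 12, 26, 21, 25, 30, 48, 18, 37]
Tree (level-order array): [10, 4, 20, None, None, 12, 33, None, 18, 26, 48, None, None, 21, 30, 37, None, None, 25]
Rule: A leaf has 0 children.
Per-node child counts:
  node 10: 2 child(ren)
  node 4: 0 child(ren)
  node 20: 2 child(ren)
  node 12: 1 child(ren)
  node 18: 0 child(ren)
  node 33: 2 child(ren)
  node 26: 2 child(ren)
  node 21: 1 child(ren)
  node 25: 0 child(ren)
  node 30: 0 child(ren)
  node 48: 1 child(ren)
  node 37: 0 child(ren)
Matching nodes: [4, 18, 25, 30, 37]
Count of leaf nodes: 5


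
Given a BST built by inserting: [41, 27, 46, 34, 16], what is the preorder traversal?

Tree insertion order: [41, 27, 46, 34, 16]
Tree (level-order array): [41, 27, 46, 16, 34]
Preorder traversal: [41, 27, 16, 34, 46]


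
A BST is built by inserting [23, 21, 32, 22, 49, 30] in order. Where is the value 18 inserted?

Starting tree (level order): [23, 21, 32, None, 22, 30, 49]
Insertion path: 23 -> 21
Result: insert 18 as left child of 21
Final tree (level order): [23, 21, 32, 18, 22, 30, 49]


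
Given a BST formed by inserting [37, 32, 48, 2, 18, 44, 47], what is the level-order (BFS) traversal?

Tree insertion order: [37, 32, 48, 2, 18, 44, 47]
Tree (level-order array): [37, 32, 48, 2, None, 44, None, None, 18, None, 47]
BFS from the root, enqueuing left then right child of each popped node:
  queue [37] -> pop 37, enqueue [32, 48], visited so far: [37]
  queue [32, 48] -> pop 32, enqueue [2], visited so far: [37, 32]
  queue [48, 2] -> pop 48, enqueue [44], visited so far: [37, 32, 48]
  queue [2, 44] -> pop 2, enqueue [18], visited so far: [37, 32, 48, 2]
  queue [44, 18] -> pop 44, enqueue [47], visited so far: [37, 32, 48, 2, 44]
  queue [18, 47] -> pop 18, enqueue [none], visited so far: [37, 32, 48, 2, 44, 18]
  queue [47] -> pop 47, enqueue [none], visited so far: [37, 32, 48, 2, 44, 18, 47]
Result: [37, 32, 48, 2, 44, 18, 47]


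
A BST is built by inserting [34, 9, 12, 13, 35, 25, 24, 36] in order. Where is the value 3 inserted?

Starting tree (level order): [34, 9, 35, None, 12, None, 36, None, 13, None, None, None, 25, 24]
Insertion path: 34 -> 9
Result: insert 3 as left child of 9
Final tree (level order): [34, 9, 35, 3, 12, None, 36, None, None, None, 13, None, None, None, 25, 24]


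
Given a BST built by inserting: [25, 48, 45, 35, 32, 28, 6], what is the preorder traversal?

Tree insertion order: [25, 48, 45, 35, 32, 28, 6]
Tree (level-order array): [25, 6, 48, None, None, 45, None, 35, None, 32, None, 28]
Preorder traversal: [25, 6, 48, 45, 35, 32, 28]


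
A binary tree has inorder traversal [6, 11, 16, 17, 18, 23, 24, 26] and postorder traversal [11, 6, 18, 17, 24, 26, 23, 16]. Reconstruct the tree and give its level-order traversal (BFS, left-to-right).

Inorder:   [6, 11, 16, 17, 18, 23, 24, 26]
Postorder: [11, 6, 18, 17, 24, 26, 23, 16]
Algorithm: postorder visits root last, so walk postorder right-to-left;
each value is the root of the current inorder slice — split it at that
value, recurse on the right subtree first, then the left.
Recursive splits:
  root=16; inorder splits into left=[6, 11], right=[17, 18, 23, 24, 26]
  root=23; inorder splits into left=[17, 18], right=[24, 26]
  root=26; inorder splits into left=[24], right=[]
  root=24; inorder splits into left=[], right=[]
  root=17; inorder splits into left=[], right=[18]
  root=18; inorder splits into left=[], right=[]
  root=6; inorder splits into left=[], right=[11]
  root=11; inorder splits into left=[], right=[]
Reconstructed level-order: [16, 6, 23, 11, 17, 26, 18, 24]


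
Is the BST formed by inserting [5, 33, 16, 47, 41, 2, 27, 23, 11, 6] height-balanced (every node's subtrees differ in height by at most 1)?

Tree (level-order array): [5, 2, 33, None, None, 16, 47, 11, 27, 41, None, 6, None, 23]
Definition: a tree is height-balanced if, at every node, |h(left) - h(right)| <= 1 (empty subtree has height -1).
Bottom-up per-node check:
  node 2: h_left=-1, h_right=-1, diff=0 [OK], height=0
  node 6: h_left=-1, h_right=-1, diff=0 [OK], height=0
  node 11: h_left=0, h_right=-1, diff=1 [OK], height=1
  node 23: h_left=-1, h_right=-1, diff=0 [OK], height=0
  node 27: h_left=0, h_right=-1, diff=1 [OK], height=1
  node 16: h_left=1, h_right=1, diff=0 [OK], height=2
  node 41: h_left=-1, h_right=-1, diff=0 [OK], height=0
  node 47: h_left=0, h_right=-1, diff=1 [OK], height=1
  node 33: h_left=2, h_right=1, diff=1 [OK], height=3
  node 5: h_left=0, h_right=3, diff=3 [FAIL (|0-3|=3 > 1)], height=4
Node 5 violates the condition: |0 - 3| = 3 > 1.
Result: Not balanced


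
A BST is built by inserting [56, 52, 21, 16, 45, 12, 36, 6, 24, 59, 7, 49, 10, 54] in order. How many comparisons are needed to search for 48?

Search path for 48: 56 -> 52 -> 21 -> 45 -> 49
Found: False
Comparisons: 5


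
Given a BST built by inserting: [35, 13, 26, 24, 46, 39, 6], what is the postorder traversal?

Tree insertion order: [35, 13, 26, 24, 46, 39, 6]
Tree (level-order array): [35, 13, 46, 6, 26, 39, None, None, None, 24]
Postorder traversal: [6, 24, 26, 13, 39, 46, 35]


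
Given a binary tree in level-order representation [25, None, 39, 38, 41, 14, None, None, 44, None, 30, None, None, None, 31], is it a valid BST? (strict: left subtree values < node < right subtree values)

Level-order array: [25, None, 39, 38, 41, 14, None, None, 44, None, 30, None, None, None, 31]
Validate using subtree bounds (lo, hi): at each node, require lo < value < hi,
then recurse left with hi=value and right with lo=value.
Preorder trace (stopping at first violation):
  at node 25 with bounds (-inf, +inf): OK
  at node 39 with bounds (25, +inf): OK
  at node 38 with bounds (25, 39): OK
  at node 14 with bounds (25, 38): VIOLATION
Node 14 violates its bound: not (25 < 14 < 38).
Result: Not a valid BST


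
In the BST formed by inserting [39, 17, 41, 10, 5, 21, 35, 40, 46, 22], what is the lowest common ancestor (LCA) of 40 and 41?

Tree insertion order: [39, 17, 41, 10, 5, 21, 35, 40, 46, 22]
Tree (level-order array): [39, 17, 41, 10, 21, 40, 46, 5, None, None, 35, None, None, None, None, None, None, 22]
In a BST, the LCA of p=40, q=41 is the first node v on the
root-to-leaf path with p <= v <= q (go left if both < v, right if both > v).
Walk from root:
  at 39: both 40 and 41 > 39, go right
  at 41: 40 <= 41 <= 41, this is the LCA
LCA = 41


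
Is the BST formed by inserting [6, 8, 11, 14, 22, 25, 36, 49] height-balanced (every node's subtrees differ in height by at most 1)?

Tree (level-order array): [6, None, 8, None, 11, None, 14, None, 22, None, 25, None, 36, None, 49]
Definition: a tree is height-balanced if, at every node, |h(left) - h(right)| <= 1 (empty subtree has height -1).
Bottom-up per-node check:
  node 49: h_left=-1, h_right=-1, diff=0 [OK], height=0
  node 36: h_left=-1, h_right=0, diff=1 [OK], height=1
  node 25: h_left=-1, h_right=1, diff=2 [FAIL (|-1-1|=2 > 1)], height=2
  node 22: h_left=-1, h_right=2, diff=3 [FAIL (|-1-2|=3 > 1)], height=3
  node 14: h_left=-1, h_right=3, diff=4 [FAIL (|-1-3|=4 > 1)], height=4
  node 11: h_left=-1, h_right=4, diff=5 [FAIL (|-1-4|=5 > 1)], height=5
  node 8: h_left=-1, h_right=5, diff=6 [FAIL (|-1-5|=6 > 1)], height=6
  node 6: h_left=-1, h_right=6, diff=7 [FAIL (|-1-6|=7 > 1)], height=7
Node 25 violates the condition: |-1 - 1| = 2 > 1.
Result: Not balanced


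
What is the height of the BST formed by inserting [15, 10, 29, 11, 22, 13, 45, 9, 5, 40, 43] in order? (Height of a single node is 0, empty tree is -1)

Insertion order: [15, 10, 29, 11, 22, 13, 45, 9, 5, 40, 43]
Tree (level-order array): [15, 10, 29, 9, 11, 22, 45, 5, None, None, 13, None, None, 40, None, None, None, None, None, None, 43]
Compute height bottom-up (empty subtree = -1):
  height(5) = 1 + max(-1, -1) = 0
  height(9) = 1 + max(0, -1) = 1
  height(13) = 1 + max(-1, -1) = 0
  height(11) = 1 + max(-1, 0) = 1
  height(10) = 1 + max(1, 1) = 2
  height(22) = 1 + max(-1, -1) = 0
  height(43) = 1 + max(-1, -1) = 0
  height(40) = 1 + max(-1, 0) = 1
  height(45) = 1 + max(1, -1) = 2
  height(29) = 1 + max(0, 2) = 3
  height(15) = 1 + max(2, 3) = 4
Height = 4


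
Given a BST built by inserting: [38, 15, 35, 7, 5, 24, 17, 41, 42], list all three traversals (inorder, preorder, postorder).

Tree insertion order: [38, 15, 35, 7, 5, 24, 17, 41, 42]
Tree (level-order array): [38, 15, 41, 7, 35, None, 42, 5, None, 24, None, None, None, None, None, 17]
Inorder (L, root, R): [5, 7, 15, 17, 24, 35, 38, 41, 42]
Preorder (root, L, R): [38, 15, 7, 5, 35, 24, 17, 41, 42]
Postorder (L, R, root): [5, 7, 17, 24, 35, 15, 42, 41, 38]


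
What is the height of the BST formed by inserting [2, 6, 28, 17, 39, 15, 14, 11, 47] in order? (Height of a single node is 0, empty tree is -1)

Insertion order: [2, 6, 28, 17, 39, 15, 14, 11, 47]
Tree (level-order array): [2, None, 6, None, 28, 17, 39, 15, None, None, 47, 14, None, None, None, 11]
Compute height bottom-up (empty subtree = -1):
  height(11) = 1 + max(-1, -1) = 0
  height(14) = 1 + max(0, -1) = 1
  height(15) = 1 + max(1, -1) = 2
  height(17) = 1 + max(2, -1) = 3
  height(47) = 1 + max(-1, -1) = 0
  height(39) = 1 + max(-1, 0) = 1
  height(28) = 1 + max(3, 1) = 4
  height(6) = 1 + max(-1, 4) = 5
  height(2) = 1 + max(-1, 5) = 6
Height = 6


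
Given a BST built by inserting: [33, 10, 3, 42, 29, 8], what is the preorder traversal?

Tree insertion order: [33, 10, 3, 42, 29, 8]
Tree (level-order array): [33, 10, 42, 3, 29, None, None, None, 8]
Preorder traversal: [33, 10, 3, 8, 29, 42]


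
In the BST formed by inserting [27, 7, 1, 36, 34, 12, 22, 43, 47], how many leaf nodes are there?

Tree built from: [27, 7, 1, 36, 34, 12, 22, 43, 47]
Tree (level-order array): [27, 7, 36, 1, 12, 34, 43, None, None, None, 22, None, None, None, 47]
Rule: A leaf has 0 children.
Per-node child counts:
  node 27: 2 child(ren)
  node 7: 2 child(ren)
  node 1: 0 child(ren)
  node 12: 1 child(ren)
  node 22: 0 child(ren)
  node 36: 2 child(ren)
  node 34: 0 child(ren)
  node 43: 1 child(ren)
  node 47: 0 child(ren)
Matching nodes: [1, 22, 34, 47]
Count of leaf nodes: 4


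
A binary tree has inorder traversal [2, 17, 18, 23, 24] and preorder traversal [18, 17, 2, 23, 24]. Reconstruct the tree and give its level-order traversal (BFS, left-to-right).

Inorder:  [2, 17, 18, 23, 24]
Preorder: [18, 17, 2, 23, 24]
Algorithm: preorder visits root first, so consume preorder in order;
for each root, split the current inorder slice at that value into
left-subtree inorder and right-subtree inorder, then recurse.
Recursive splits:
  root=18; inorder splits into left=[2, 17], right=[23, 24]
  root=17; inorder splits into left=[2], right=[]
  root=2; inorder splits into left=[], right=[]
  root=23; inorder splits into left=[], right=[24]
  root=24; inorder splits into left=[], right=[]
Reconstructed level-order: [18, 17, 23, 2, 24]


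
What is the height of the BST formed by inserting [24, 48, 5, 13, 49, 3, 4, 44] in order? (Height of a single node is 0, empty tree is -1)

Insertion order: [24, 48, 5, 13, 49, 3, 4, 44]
Tree (level-order array): [24, 5, 48, 3, 13, 44, 49, None, 4]
Compute height bottom-up (empty subtree = -1):
  height(4) = 1 + max(-1, -1) = 0
  height(3) = 1 + max(-1, 0) = 1
  height(13) = 1 + max(-1, -1) = 0
  height(5) = 1 + max(1, 0) = 2
  height(44) = 1 + max(-1, -1) = 0
  height(49) = 1 + max(-1, -1) = 0
  height(48) = 1 + max(0, 0) = 1
  height(24) = 1 + max(2, 1) = 3
Height = 3


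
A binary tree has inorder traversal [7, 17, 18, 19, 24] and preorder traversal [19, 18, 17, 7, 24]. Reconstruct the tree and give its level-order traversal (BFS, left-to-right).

Inorder:  [7, 17, 18, 19, 24]
Preorder: [19, 18, 17, 7, 24]
Algorithm: preorder visits root first, so consume preorder in order;
for each root, split the current inorder slice at that value into
left-subtree inorder and right-subtree inorder, then recurse.
Recursive splits:
  root=19; inorder splits into left=[7, 17, 18], right=[24]
  root=18; inorder splits into left=[7, 17], right=[]
  root=17; inorder splits into left=[7], right=[]
  root=7; inorder splits into left=[], right=[]
  root=24; inorder splits into left=[], right=[]
Reconstructed level-order: [19, 18, 24, 17, 7]


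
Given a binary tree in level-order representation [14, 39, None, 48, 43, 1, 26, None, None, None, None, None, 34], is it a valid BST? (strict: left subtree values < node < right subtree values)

Level-order array: [14, 39, None, 48, 43, 1, 26, None, None, None, None, None, 34]
Validate using subtree bounds (lo, hi): at each node, require lo < value < hi,
then recurse left with hi=value and right with lo=value.
Preorder trace (stopping at first violation):
  at node 14 with bounds (-inf, +inf): OK
  at node 39 with bounds (-inf, 14): VIOLATION
Node 39 violates its bound: not (-inf < 39 < 14).
Result: Not a valid BST


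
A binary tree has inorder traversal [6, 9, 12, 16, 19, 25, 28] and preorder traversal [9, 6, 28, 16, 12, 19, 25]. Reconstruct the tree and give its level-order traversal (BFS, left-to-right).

Inorder:  [6, 9, 12, 16, 19, 25, 28]
Preorder: [9, 6, 28, 16, 12, 19, 25]
Algorithm: preorder visits root first, so consume preorder in order;
for each root, split the current inorder slice at that value into
left-subtree inorder and right-subtree inorder, then recurse.
Recursive splits:
  root=9; inorder splits into left=[6], right=[12, 16, 19, 25, 28]
  root=6; inorder splits into left=[], right=[]
  root=28; inorder splits into left=[12, 16, 19, 25], right=[]
  root=16; inorder splits into left=[12], right=[19, 25]
  root=12; inorder splits into left=[], right=[]
  root=19; inorder splits into left=[], right=[25]
  root=25; inorder splits into left=[], right=[]
Reconstructed level-order: [9, 6, 28, 16, 12, 19, 25]


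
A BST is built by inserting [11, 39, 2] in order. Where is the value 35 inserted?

Starting tree (level order): [11, 2, 39]
Insertion path: 11 -> 39
Result: insert 35 as left child of 39
Final tree (level order): [11, 2, 39, None, None, 35]


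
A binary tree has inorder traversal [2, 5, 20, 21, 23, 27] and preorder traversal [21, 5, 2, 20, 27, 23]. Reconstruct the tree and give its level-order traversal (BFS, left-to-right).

Inorder:  [2, 5, 20, 21, 23, 27]
Preorder: [21, 5, 2, 20, 27, 23]
Algorithm: preorder visits root first, so consume preorder in order;
for each root, split the current inorder slice at that value into
left-subtree inorder and right-subtree inorder, then recurse.
Recursive splits:
  root=21; inorder splits into left=[2, 5, 20], right=[23, 27]
  root=5; inorder splits into left=[2], right=[20]
  root=2; inorder splits into left=[], right=[]
  root=20; inorder splits into left=[], right=[]
  root=27; inorder splits into left=[23], right=[]
  root=23; inorder splits into left=[], right=[]
Reconstructed level-order: [21, 5, 27, 2, 20, 23]


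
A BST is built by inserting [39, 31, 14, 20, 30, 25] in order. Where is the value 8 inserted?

Starting tree (level order): [39, 31, None, 14, None, None, 20, None, 30, 25]
Insertion path: 39 -> 31 -> 14
Result: insert 8 as left child of 14
Final tree (level order): [39, 31, None, 14, None, 8, 20, None, None, None, 30, 25]


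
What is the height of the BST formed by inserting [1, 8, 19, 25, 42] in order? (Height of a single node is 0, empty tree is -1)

Insertion order: [1, 8, 19, 25, 42]
Tree (level-order array): [1, None, 8, None, 19, None, 25, None, 42]
Compute height bottom-up (empty subtree = -1):
  height(42) = 1 + max(-1, -1) = 0
  height(25) = 1 + max(-1, 0) = 1
  height(19) = 1 + max(-1, 1) = 2
  height(8) = 1 + max(-1, 2) = 3
  height(1) = 1 + max(-1, 3) = 4
Height = 4


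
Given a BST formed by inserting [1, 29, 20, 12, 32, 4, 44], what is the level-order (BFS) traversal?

Tree insertion order: [1, 29, 20, 12, 32, 4, 44]
Tree (level-order array): [1, None, 29, 20, 32, 12, None, None, 44, 4]
BFS from the root, enqueuing left then right child of each popped node:
  queue [1] -> pop 1, enqueue [29], visited so far: [1]
  queue [29] -> pop 29, enqueue [20, 32], visited so far: [1, 29]
  queue [20, 32] -> pop 20, enqueue [12], visited so far: [1, 29, 20]
  queue [32, 12] -> pop 32, enqueue [44], visited so far: [1, 29, 20, 32]
  queue [12, 44] -> pop 12, enqueue [4], visited so far: [1, 29, 20, 32, 12]
  queue [44, 4] -> pop 44, enqueue [none], visited so far: [1, 29, 20, 32, 12, 44]
  queue [4] -> pop 4, enqueue [none], visited so far: [1, 29, 20, 32, 12, 44, 4]
Result: [1, 29, 20, 32, 12, 44, 4]


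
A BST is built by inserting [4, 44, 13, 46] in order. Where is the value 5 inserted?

Starting tree (level order): [4, None, 44, 13, 46]
Insertion path: 4 -> 44 -> 13
Result: insert 5 as left child of 13
Final tree (level order): [4, None, 44, 13, 46, 5]


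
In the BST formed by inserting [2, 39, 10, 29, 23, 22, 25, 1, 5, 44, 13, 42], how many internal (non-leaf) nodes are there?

Tree built from: [2, 39, 10, 29, 23, 22, 25, 1, 5, 44, 13, 42]
Tree (level-order array): [2, 1, 39, None, None, 10, 44, 5, 29, 42, None, None, None, 23, None, None, None, 22, 25, 13]
Rule: An internal node has at least one child.
Per-node child counts:
  node 2: 2 child(ren)
  node 1: 0 child(ren)
  node 39: 2 child(ren)
  node 10: 2 child(ren)
  node 5: 0 child(ren)
  node 29: 1 child(ren)
  node 23: 2 child(ren)
  node 22: 1 child(ren)
  node 13: 0 child(ren)
  node 25: 0 child(ren)
  node 44: 1 child(ren)
  node 42: 0 child(ren)
Matching nodes: [2, 39, 10, 29, 23, 22, 44]
Count of internal (non-leaf) nodes: 7


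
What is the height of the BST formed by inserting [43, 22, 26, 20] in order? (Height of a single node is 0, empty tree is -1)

Insertion order: [43, 22, 26, 20]
Tree (level-order array): [43, 22, None, 20, 26]
Compute height bottom-up (empty subtree = -1):
  height(20) = 1 + max(-1, -1) = 0
  height(26) = 1 + max(-1, -1) = 0
  height(22) = 1 + max(0, 0) = 1
  height(43) = 1 + max(1, -1) = 2
Height = 2


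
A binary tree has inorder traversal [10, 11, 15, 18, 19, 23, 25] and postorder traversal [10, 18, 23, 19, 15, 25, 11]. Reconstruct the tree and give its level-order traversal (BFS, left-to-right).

Inorder:   [10, 11, 15, 18, 19, 23, 25]
Postorder: [10, 18, 23, 19, 15, 25, 11]
Algorithm: postorder visits root last, so walk postorder right-to-left;
each value is the root of the current inorder slice — split it at that
value, recurse on the right subtree first, then the left.
Recursive splits:
  root=11; inorder splits into left=[10], right=[15, 18, 19, 23, 25]
  root=25; inorder splits into left=[15, 18, 19, 23], right=[]
  root=15; inorder splits into left=[], right=[18, 19, 23]
  root=19; inorder splits into left=[18], right=[23]
  root=23; inorder splits into left=[], right=[]
  root=18; inorder splits into left=[], right=[]
  root=10; inorder splits into left=[], right=[]
Reconstructed level-order: [11, 10, 25, 15, 19, 18, 23]


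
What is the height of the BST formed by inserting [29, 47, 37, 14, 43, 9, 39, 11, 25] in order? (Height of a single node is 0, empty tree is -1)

Insertion order: [29, 47, 37, 14, 43, 9, 39, 11, 25]
Tree (level-order array): [29, 14, 47, 9, 25, 37, None, None, 11, None, None, None, 43, None, None, 39]
Compute height bottom-up (empty subtree = -1):
  height(11) = 1 + max(-1, -1) = 0
  height(9) = 1 + max(-1, 0) = 1
  height(25) = 1 + max(-1, -1) = 0
  height(14) = 1 + max(1, 0) = 2
  height(39) = 1 + max(-1, -1) = 0
  height(43) = 1 + max(0, -1) = 1
  height(37) = 1 + max(-1, 1) = 2
  height(47) = 1 + max(2, -1) = 3
  height(29) = 1 + max(2, 3) = 4
Height = 4


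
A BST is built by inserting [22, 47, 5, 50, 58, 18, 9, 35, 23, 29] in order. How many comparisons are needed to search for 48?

Search path for 48: 22 -> 47 -> 50
Found: False
Comparisons: 3
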